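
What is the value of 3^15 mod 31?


p = 31 is prime and the exponent is (p-1)/2 = 15, so by Euler's criterion 3^15 = (3/31) = +1 or -1 mod 31.
Compute by square-and-multiply:
  15 = 8 + 4 + 2 + 1 (binary 1111)
  Repeated squaring mod 31: 3^1 = 3, 3^2 = 9, 3^4 = 19, 3^8 = 20
  3^15 = 3^8 * 3^4 * 3^2 * 3^1 = 20 * 19 * 9 * 3 mod 31
    20 * 19 = 380 = 8 mod 31
    8 * 9 = 72 = 10 mod 31
    10 * 3 = 30 = 30 mod 31
  3^15 = 30 mod 31
Result 30 = p - 1 = -1 mod 31: 3 is a quadratic non-residue mod 31. As a residue in [0, p-1] the value is 30.
3^15 mod 31 = 30

30


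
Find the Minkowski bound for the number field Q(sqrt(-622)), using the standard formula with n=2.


d = -622, d mod 4 = 2, so disc(K) = 4d = -2488; |disc(K)| = 2488
Imaginary quadratic field, so n = 2, s = r2 = 1, r1 = 0
M = (n!/n^n) * (4/pi)^s * sqrt(|disc(K)|) = (2!/2^2) * (4/pi)^1 * sqrt(2488)
= 0.5 * 1.273240 * 49.879856
= 31.7545

31.7545


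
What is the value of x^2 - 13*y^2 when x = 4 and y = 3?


x^2 - d*y^2
= 4^2 - 13*3^2
= 16 - 117
= -101

-101


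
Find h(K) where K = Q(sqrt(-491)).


K = Q(sqrt(-491)). d mod 4 = 1, so D = disc(K) = d = -491
h(K) equals the number of primitive reduced positive-definite forms (a, b, c) = a*x^2 + b*x*y + c*y^2 with b^2 - 4ac = D,
where reduced means |b| <= a <= c, with b >= 0 whenever |b| = a or a = c, and primitive means gcd(a, b, c) = 1.
Reduced forces 3a^2 <= |D| = 491, so 1 <= a <= 12; b must have the parity of D, and c = (b^2 - D)/(4a) must be an integer >= a.
Enumerate a = 1..12, b in [-a, a]:
  a=1: (1, 1, 123)  [1]
  a=2: none
  a=3: (3, -1, 41), (3, 1, 41)  [2]
  a=4: none
  a=5: (5, -3, 25), (5, 3, 25)  [2]
  a=6..8: none
  a=9: (9, -7, 15), (9, 7, 15)  [2]
  a=10: none
  a=11: (11, -9, 13), (11, 9, 13)  [2]
  a=12: none
Total reduced forms: 1 + 2 + 2 + 2 + 2 = 9
h = 9

9


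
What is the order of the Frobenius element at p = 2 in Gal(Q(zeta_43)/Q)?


The Frobenius at p in Gal(Q(zeta_n)/Q) = (Z/nZ)* is the class of p, so its order is ord_43(2), the smallest k >= 1 with 2^k = 1 mod 43.
n = 43 = 43, phi(43) = 42; the order divides phi(n).
Divisors of 42: 1, 2, 3, 6, 7, 14, 21, 42
Repeated squaring mod 43: 2^1 = 2, 2^2 = 4, 2^4 = 16, 2^8 = 41, 2^16 = 4, 2^32 = 16
Test divisors in increasing order:
  k=1: 2^1 = 2 mod 43
  k=2: 2^2 = 4 mod 43
  k=3: 2^3 = 4 * 2 = 8 mod 43
  k=6: 2^6 = 16 * 4 = 21 mod 43
  k=7: 2^7 = 16 * 4 * 2 = 42 mod 43
  k=14: 2^14 = 41 * 16 * 4 = 1 mod 43  <- first divisor giving 1
Order = 14

14


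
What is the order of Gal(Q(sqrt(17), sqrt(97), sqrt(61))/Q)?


The 3 square roots of distinct primes are multiplicatively independent over Q,
so [K:Q] = 2^3 and Gal(K/Q) is isomorphic to (Z/2Z)^3.
|Gal| = 2^3 = 8

8


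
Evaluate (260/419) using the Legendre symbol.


p = 419 is prime, so compute (260/419) with the reciprocity algorithm (Jacobi-symbol steps: pull out 2s via (2/n), flip via reciprocity, reduce):
  pull out 2: (2/419) = -1  (since 419 mod 8 = 3)
  pull out 2: (2/419) = -1  (since 419 mod 8 = 3)
  reciprocity: (65/419) -> +(419/65)
  reduce: (29/65)
  reciprocity: (29/65) -> +(65/29)
  reduce: (7/29)
  reciprocity: (7/29) -> +(29/7)
  reduce: (1/7)
  (1/7) = 1
Product of signs = 1
(260/419) = 1

1


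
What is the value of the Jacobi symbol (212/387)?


Compute (212/387) via quadratic reciprocity:
  pull out 2: (2/387) = -1  (since 387 mod 8 = 3)
  pull out 2: (2/387) = -1  (since 387 mod 8 = 3)
  reciprocity: (53/387) -> +(387/53)
  reduce: (16/53)
  pull out 2: (2/53) = -1  (since 53 mod 8 = 5)
  pull out 2: (2/53) = -1  (since 53 mod 8 = 5)
  pull out 2: (2/53) = -1  (since 53 mod 8 = 5)
  pull out 2: (2/53) = -1  (since 53 mod 8 = 5)
  (1/53) = 1
Product of signs = 1

1


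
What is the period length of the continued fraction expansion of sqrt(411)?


Run the CF algorithm for sqrt(411).
a_0 = floor(sqrt(411)) = 20; set m_0=0, q_0=1.
Recurrence: m' = q*a - m,  q' = (d - m'^2)/q,  a' = floor((a_0 + m')/q').
  step 1: m=20, q=11, a=3
  step 2: m=13, q=22, a=1
  step 3: m=9, q=15, a=1
  step 4: m=6, q=25, a=1
  step 5: m=19, q=2, a=19
  step 6: m=19, q=25, a=1
  step 7: m=6, q=15, a=1
  step 8: m=9, q=22, a=1
  step 9: m=13, q=11, a=3
  step 10: m=20, q=1, a=40
a_10 = 2*a_0 = 40, so the period closes here.
sqrt(411) = [20; 3, 1, 1, 1, 19, 1, 1, 1, 3, 40]
Period length = 10

10


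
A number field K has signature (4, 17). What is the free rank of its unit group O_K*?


By Dirichlet's unit theorem:
rank = r1 + r2 - 1
= 4 + 17 - 1
= 20

20


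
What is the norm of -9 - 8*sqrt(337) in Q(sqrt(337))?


N(a + b*sqrt(d)) = a^2 - d*b^2
= (-9)^2 - (337)*(-8)^2
= 81 - 21568
= -21487

-21487


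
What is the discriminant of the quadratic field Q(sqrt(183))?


For K = Q(sqrt(d)) with d squarefree: disc(K) = d if d = 1 mod 4, and disc(K) = 4d if d = 2 or 3 mod 4.
Here d = 183, and d mod 4 = 3.
d = 3 mod 4, not 1 (O_K = Z[sqrt(d)]), so disc(K) = 4d = 4 * (183) = 732

732


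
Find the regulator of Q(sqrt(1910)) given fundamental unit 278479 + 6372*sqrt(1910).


epsilon = 278479 + 6372*sqrt(1910)
= 556958.0000
R = ln(556958.0000)
= 13.2302

13.2302


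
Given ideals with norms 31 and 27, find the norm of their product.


N(IJ) = N(I) * N(J)
= 31 * 27
= 837

837


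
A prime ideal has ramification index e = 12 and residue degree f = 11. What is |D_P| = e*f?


|D_P| = e * f
= 12 * 11
= 132

132


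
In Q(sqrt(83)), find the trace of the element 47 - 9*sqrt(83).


Tr(a + b*sqrt(d)) = (a + b*sqrt(d)) + (a - b*sqrt(d)) = 2a
= 2 * (47)
= 94

94


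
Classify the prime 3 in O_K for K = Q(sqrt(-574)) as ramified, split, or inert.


K = Q(sqrt(-574)). Since d mod 4 = 2, disc(K) = -2296.
Check p | disc: -2296 mod 3 = 2.
p does not divide disc. Compute Legendre symbol (d/p):
2^((3-1)/2) mod 3 = -1
(d/p) = -1, so p is inert: (p) stays prime with e=1, f=2, g=1.
Therefore p is inert.

inert


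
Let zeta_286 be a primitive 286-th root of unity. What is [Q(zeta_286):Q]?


The degree equals Euler's totient phi(286).
286 = 2 * 11 * 13
phi(286) = 120

120


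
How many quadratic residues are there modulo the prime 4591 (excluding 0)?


For prime p, the number of non-zero quadratic residues is (p-1)/2.
= (4591-1)/2
= 2295

2295


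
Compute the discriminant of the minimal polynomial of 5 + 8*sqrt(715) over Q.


The element 5 + 8*sqrt(715) has minimal polynomial:
x^2 - 10*x - 45735
Discriminant = (-10)^2 - 4*(-45735)
= 100 + 182940
= 183040

183040


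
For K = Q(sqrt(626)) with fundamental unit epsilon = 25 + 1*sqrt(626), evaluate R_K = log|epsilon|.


epsilon = 25 + 1*sqrt(626)
= 50.0200
R = ln(50.0200)
= 3.9124

3.9124


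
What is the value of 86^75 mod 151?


p = 151 is prime and the exponent is (p-1)/2 = 75, so by Euler's criterion 86^75 = (86/151) = +1 or -1 mod 151.
Compute by square-and-multiply:
  75 = 64 + 8 + 2 + 1 (binary 1001011)
  Repeated squaring mod 151: 86^1 = 86, 86^2 = 148, 86^4 = 9, 86^8 = 81, 86^16 = 68, 86^32 = 94, 86^64 = 78
  86^75 = 86^64 * 86^8 * 86^2 * 86^1 = 78 * 81 * 148 * 86 mod 151
    78 * 81 = 6318 = 127 mod 151
    127 * 148 = 18796 = 72 mod 151
    72 * 86 = 6192 = 1 mod 151
  86^75 = 1 mod 151
Result 1: 86 is a quadratic residue mod 151.
86^75 mod 151 = 1

1


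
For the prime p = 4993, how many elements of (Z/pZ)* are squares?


For prime p, the number of non-zero quadratic residues is (p-1)/2.
= (4993-1)/2
= 2496

2496


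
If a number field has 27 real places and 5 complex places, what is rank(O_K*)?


By Dirichlet's unit theorem:
rank = r1 + r2 - 1
= 27 + 5 - 1
= 31

31


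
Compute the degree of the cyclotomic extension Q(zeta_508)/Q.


The degree equals Euler's totient phi(508).
508 = 2^2 * 127
phi(508) = 252

252


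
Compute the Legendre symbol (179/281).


p = 281 is prime, so compute (179/281) with the reciprocity algorithm (Jacobi-symbol steps: pull out 2s via (2/n), flip via reciprocity, reduce):
  reciprocity: (179/281) -> +(281/179)
  reduce: (102/179)
  pull out 2: (2/179) = -1  (since 179 mod 8 = 3)
  reciprocity: (51/179) -> -(179/51)
  reduce: (26/51)
  pull out 2: (2/51) = -1  (since 51 mod 8 = 3)
  reciprocity: (13/51) -> +(51/13)
  reduce: (12/13)
  pull out 2: (2/13) = -1  (since 13 mod 8 = 5)
  pull out 2: (2/13) = -1  (since 13 mod 8 = 5)
  reciprocity: (3/13) -> +(13/3)
  reduce: (1/3)
  (1/3) = 1
Product of signs = -1
(179/281) = -1

-1


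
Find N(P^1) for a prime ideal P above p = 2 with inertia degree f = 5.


N(P^a) = p^(a*f)
= 2^(1*5)
= 2^5
= 32

32


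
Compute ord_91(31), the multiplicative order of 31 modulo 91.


We want ord_91(31), the smallest k >= 1 with 31^k = 1 mod 91.
n = 91 = 7 * 13, phi(91) = 72; the order divides phi(n).
Divisors of 72: 1, 2, 3, 4, 6, 8, 9, 12, 18, 24, 36, 72
Repeated squaring mod 91: 31^1 = 31, 31^2 = 51, 31^4 = 53, 31^8 = 79, 31^16 = 53, 31^32 = 79, 31^64 = 53
Test divisors in increasing order:
  k=1: 31^1 = 31 mod 91
  k=2: 31^2 = 51 mod 91
  k=3: 31^3 = 51 * 31 = 34 mod 91
  k=4: 31^4 = 53 mod 91
  k=6: 31^6 = 53 * 51 = 64 mod 91
  k=8: 31^8 = 79 mod 91
  k=9: 31^9 = 79 * 31 = 83 mod 91
  k=12: 31^12 = 79 * 53 = 1 mod 91  <- first divisor giving 1
Order = 12

12


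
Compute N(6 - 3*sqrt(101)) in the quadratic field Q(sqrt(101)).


N(a + b*sqrt(d)) = a^2 - d*b^2
= (6)^2 - (101)*(-3)^2
= 36 - 909
= -873

-873


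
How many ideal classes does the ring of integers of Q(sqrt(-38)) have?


K = Q(sqrt(-38)). d mod 4 = 2, so D = disc(K) = 4d = -152
h(K) equals the number of primitive reduced positive-definite forms (a, b, c) = a*x^2 + b*x*y + c*y^2 with b^2 - 4ac = D,
where reduced means |b| <= a <= c, with b >= 0 whenever |b| = a or a = c, and primitive means gcd(a, b, c) = 1.
Reduced forces 3a^2 <= |D| = 152, so 1 <= a <= 7; b must have the parity of D, and c = (b^2 - D)/(4a) must be an integer >= a.
Enumerate a = 1..7, b in [-a, a]:
  a=1: (1, 0, 38)  [1]
  a=2: (2, 0, 19)  [1]
  a=3: (3, -2, 13), (3, 2, 13)  [2]
  a=4..5: none
  a=6: (6, -4, 7), (6, 4, 7)  [2]
  a=7: none
Total reduced forms: 1 + 1 + 2 + 2 = 6
h = 6

6


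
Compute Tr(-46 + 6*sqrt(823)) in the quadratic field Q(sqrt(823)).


Tr(a + b*sqrt(d)) = (a + b*sqrt(d)) + (a - b*sqrt(d)) = 2a
= 2 * (-46)
= -92

-92


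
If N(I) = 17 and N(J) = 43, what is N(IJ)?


N(IJ) = N(I) * N(J)
= 17 * 43
= 731

731


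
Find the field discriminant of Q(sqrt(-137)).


For K = Q(sqrt(d)) with d squarefree: disc(K) = d if d = 1 mod 4, and disc(K) = 4d if d = 2 or 3 mod 4.
Here d = -137, and d mod 4 = 3.
d = 3 mod 4, not 1 (O_K = Z[sqrt(d)]), so disc(K) = 4d = 4 * (-137) = -548

-548


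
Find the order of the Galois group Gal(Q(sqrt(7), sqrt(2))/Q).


The 2 square roots of distinct primes are multiplicatively independent over Q,
so [K:Q] = 2^2 and Gal(K/Q) is isomorphic to (Z/2Z)^2.
|Gal| = 2^2 = 4

4


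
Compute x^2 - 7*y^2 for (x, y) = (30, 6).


x^2 - d*y^2
= 30^2 - 7*6^2
= 900 - 252
= 648

648


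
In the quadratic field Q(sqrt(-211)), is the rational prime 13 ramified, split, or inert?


K = Q(sqrt(-211)). Since d mod 4 = 1, disc(K) = -211.
Check p | disc: -211 mod 13 = 10.
p does not divide disc. Compute Legendre symbol (d/p):
10^((13-1)/2) mod 13 = 1
(d/p) = 1, so p splits: (p) = P*P' with e=1, f=1, g=2.
Therefore p is split.

split


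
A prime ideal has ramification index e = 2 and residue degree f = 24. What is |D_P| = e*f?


|D_P| = e * f
= 2 * 24
= 48

48


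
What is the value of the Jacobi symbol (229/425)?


Compute (229/425) via quadratic reciprocity:
  reciprocity: (229/425) -> +(425/229)
  reduce: (196/229)
  pull out 2: (2/229) = -1  (since 229 mod 8 = 5)
  pull out 2: (2/229) = -1  (since 229 mod 8 = 5)
  reciprocity: (49/229) -> +(229/49)
  reduce: (33/49)
  reciprocity: (33/49) -> +(49/33)
  reduce: (16/33)
  pull out 2: (2/33) = +1  (since 33 mod 8 = 1)
  pull out 2: (2/33) = +1  (since 33 mod 8 = 1)
  pull out 2: (2/33) = +1  (since 33 mod 8 = 1)
  pull out 2: (2/33) = +1  (since 33 mod 8 = 1)
  (1/33) = 1
Product of signs = 1

1


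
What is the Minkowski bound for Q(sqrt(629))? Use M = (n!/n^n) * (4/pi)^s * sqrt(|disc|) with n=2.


d = 629, d mod 4 = 1, so disc(K) = d = 629; |disc(K)| = 629
Real quadratic field, so n = 2, s = r2 = 0, r1 = 2
M = (n!/n^n) * (4/pi)^s * sqrt(|disc(K)|) = (2!/2^2) * (4/pi)^0 * sqrt(629)
= 0.5 * 1.000000 * 25.079872
= 12.5399

12.5399


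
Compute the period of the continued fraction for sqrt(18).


Run the CF algorithm for sqrt(18).
a_0 = floor(sqrt(18)) = 4; set m_0=0, q_0=1.
Recurrence: m' = q*a - m,  q' = (d - m'^2)/q,  a' = floor((a_0 + m')/q').
  step 1: m=4, q=2, a=4
  step 2: m=4, q=1, a=8
a_2 = 2*a_0 = 8, so the period closes here.
sqrt(18) = [4; 4, 8]
Period length = 2

2


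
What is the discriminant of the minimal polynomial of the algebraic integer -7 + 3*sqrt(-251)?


The element -7 + 3*sqrt(-251) has minimal polynomial:
x^2 + 14*x + 2308
Discriminant = (14)^2 - 4*(2308)
= 196 - 9232
= -9036

-9036


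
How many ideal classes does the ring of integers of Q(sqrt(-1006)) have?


K = Q(sqrt(-1006)). d mod 4 = 2, so D = disc(K) = 4d = -4024
h(K) equals the number of primitive reduced positive-definite forms (a, b, c) = a*x^2 + b*x*y + c*y^2 with b^2 - 4ac = D,
where reduced means |b| <= a <= c, with b >= 0 whenever |b| = a or a = c, and primitive means gcd(a, b, c) = 1.
Reduced forces 3a^2 <= |D| = 4024, so 1 <= a <= 36; b must have the parity of D, and c = (b^2 - D)/(4a) must be an integer >= a.
Enumerate a = 1..36, b in [-a, a]:
  a=1: (1, 0, 1006)  [1]
  a=2: (2, 0, 503)  [1]
  a=3..4: none
  a=5: (5, -4, 202), (5, 4, 202)  [2]
  a=6: none
  a=7: (7, -6, 145), (7, 6, 145)  [2]
  a=8..9: none
  a=10: (10, -4, 101), (10, 4, 101)  [2]
  a=11..13: none
  a=14: (14, -8, 73), (14, 8, 73)  [2]
  a=15..18: none
  a=19: (19, -2, 53), (19, 2, 53)  [2]
  a=20..22: none
  a=23: (23, -22, 49), (23, 22, 49)  [2]
  a=24: none
  a=25: (25, -24, 46), (25, 24, 46)  [2]
  a=26..28: none
  a=29: (29, -6, 35), (29, 6, 35)  [2]
  a=30..34: none
  a=35: (35, -34, 37), (35, 34, 37)  [2]
  a=36: none
Total reduced forms: 1 + 1 + 2 + 2 + 2 + 2 + 2 + 2 + 2 + 2 + 2 = 20
h = 20

20


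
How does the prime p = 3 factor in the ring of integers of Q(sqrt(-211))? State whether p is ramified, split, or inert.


K = Q(sqrt(-211)). Since d mod 4 = 1, disc(K) = -211.
Check p | disc: -211 mod 3 = 2.
p does not divide disc. Compute Legendre symbol (d/p):
2^((3-1)/2) mod 3 = -1
(d/p) = -1, so p is inert: (p) stays prime with e=1, f=2, g=1.
Therefore p is inert.

inert


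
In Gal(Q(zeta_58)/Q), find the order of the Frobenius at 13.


The Frobenius at p in Gal(Q(zeta_n)/Q) = (Z/nZ)* is the class of p, so its order is ord_58(13), the smallest k >= 1 with 13^k = 1 mod 58.
n = 58 = 2 * 29, phi(58) = 28; the order divides phi(n).
Divisors of 28: 1, 2, 4, 7, 14, 28
Repeated squaring mod 58: 13^1 = 13, 13^2 = 53, 13^4 = 25, 13^8 = 45, 13^16 = 53
Test divisors in increasing order:
  k=1: 13^1 = 13 mod 58
  k=2: 13^2 = 53 mod 58
  k=4: 13^4 = 25 mod 58
  k=7: 13^7 = 25 * 53 * 13 = 57 mod 58
  k=14: 13^14 = 45 * 25 * 53 = 1 mod 58  <- first divisor giving 1
Order = 14

14


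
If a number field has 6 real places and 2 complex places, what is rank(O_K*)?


By Dirichlet's unit theorem:
rank = r1 + r2 - 1
= 6 + 2 - 1
= 7

7


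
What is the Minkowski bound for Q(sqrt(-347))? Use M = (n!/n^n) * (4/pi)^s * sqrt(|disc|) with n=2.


d = -347, d mod 4 = 1, so disc(K) = d = -347; |disc(K)| = 347
Imaginary quadratic field, so n = 2, s = r2 = 1, r1 = 0
M = (n!/n^n) * (4/pi)^s * sqrt(|disc(K)|) = (2!/2^2) * (4/pi)^1 * sqrt(347)
= 0.5 * 1.273240 * 18.627936
= 11.8589

11.8589


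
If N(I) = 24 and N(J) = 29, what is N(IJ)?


N(IJ) = N(I) * N(J)
= 24 * 29
= 696

696


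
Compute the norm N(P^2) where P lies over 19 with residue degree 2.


N(P^a) = p^(a*f)
= 19^(2*2)
= 19^4
= 130321

130321


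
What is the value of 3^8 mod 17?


p = 17 is prime and the exponent is (p-1)/2 = 8, so by Euler's criterion 3^8 = (3/17) = +1 or -1 mod 17.
Compute by square-and-multiply:
  8 = 8 (binary 1000)
  Repeated squaring mod 17: 3^1 = 3, 3^2 = 9, 3^4 = 13, 3^8 = 16
  3^8 = 16 mod 17
Result 16 = p - 1 = -1 mod 17: 3 is a quadratic non-residue mod 17. As a residue in [0, p-1] the value is 16.
3^8 mod 17 = 16

16


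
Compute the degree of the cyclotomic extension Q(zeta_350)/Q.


The degree equals Euler's totient phi(350).
350 = 2 * 5^2 * 7
phi(350) = 120

120


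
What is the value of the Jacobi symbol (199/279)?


Compute (199/279) via quadratic reciprocity:
  reciprocity: (199/279) -> -(279/199)
  reduce: (80/199)
  pull out 2: (2/199) = +1  (since 199 mod 8 = 7)
  pull out 2: (2/199) = +1  (since 199 mod 8 = 7)
  pull out 2: (2/199) = +1  (since 199 mod 8 = 7)
  pull out 2: (2/199) = +1  (since 199 mod 8 = 7)
  reciprocity: (5/199) -> +(199/5)
  reduce: (4/5)
  pull out 2: (2/5) = -1  (since 5 mod 8 = 5)
  pull out 2: (2/5) = -1  (since 5 mod 8 = 5)
  (1/5) = 1
Product of signs = -1

-1


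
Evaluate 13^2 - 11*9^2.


x^2 - d*y^2
= 13^2 - 11*9^2
= 169 - 891
= -722

-722


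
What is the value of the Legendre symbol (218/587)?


p = 587 is prime, so compute (218/587) with the reciprocity algorithm (Jacobi-symbol steps: pull out 2s via (2/n), flip via reciprocity, reduce):
  pull out 2: (2/587) = -1  (since 587 mod 8 = 3)
  reciprocity: (109/587) -> +(587/109)
  reduce: (42/109)
  pull out 2: (2/109) = -1  (since 109 mod 8 = 5)
  reciprocity: (21/109) -> +(109/21)
  reduce: (4/21)
  pull out 2: (2/21) = -1  (since 21 mod 8 = 5)
  pull out 2: (2/21) = -1  (since 21 mod 8 = 5)
  (1/21) = 1
Product of signs = 1
(218/587) = 1

1


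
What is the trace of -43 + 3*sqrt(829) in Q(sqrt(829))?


Tr(a + b*sqrt(d)) = (a + b*sqrt(d)) + (a - b*sqrt(d)) = 2a
= 2 * (-43)
= -86

-86


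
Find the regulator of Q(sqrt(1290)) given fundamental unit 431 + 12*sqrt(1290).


epsilon = 431 + 12*sqrt(1290)
= 861.9988
R = ln(861.9988)
= 6.7593

6.7593


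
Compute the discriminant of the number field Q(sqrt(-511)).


For K = Q(sqrt(d)) with d squarefree: disc(K) = d if d = 1 mod 4, and disc(K) = 4d if d = 2 or 3 mod 4.
Here d = -511, and d mod 4 = 1.
d = 1 mod 4 (O_K = Z[(1+sqrt(d))/2]), so disc(K) = d = -511

-511


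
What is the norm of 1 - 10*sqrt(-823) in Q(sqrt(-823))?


N(a + b*sqrt(d)) = a^2 - d*b^2
= (1)^2 - (-823)*(-10)^2
= 1 + 82300
= 82301

82301


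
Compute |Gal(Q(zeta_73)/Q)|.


|Gal(Q(zeta_73)/Q)| = phi(73)
= 72

72


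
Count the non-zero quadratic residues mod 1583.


For prime p, the number of non-zero quadratic residues is (p-1)/2.
= (1583-1)/2
= 791

791


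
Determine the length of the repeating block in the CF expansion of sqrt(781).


Run the CF algorithm for sqrt(781).
a_0 = floor(sqrt(781)) = 27; set m_0=0, q_0=1.
Recurrence: m' = q*a - m,  q' = (d - m'^2)/q,  a' = floor((a_0 + m')/q').
  step 1: m=27, q=52, a=1
  step 2: m=25, q=3, a=17
  step 3: m=26, q=35, a=1
  step 4: m=9, q=20, a=1
  step 5: m=11, q=33, a=1
  step 6: m=22, q=9, a=5
  step 7: m=23, q=28, a=1
  step 8: m=5, q=27, a=1
  step 9: m=22, q=11, a=4
  step 10: m=22, q=27, a=1
  step 11: m=5, q=28, a=1
  step 12: m=23, q=9, a=5
  step 13: m=22, q=33, a=1
  step 14: m=11, q=20, a=1
  step 15: m=9, q=35, a=1
  step 16: m=26, q=3, a=17
  step 17: m=25, q=52, a=1
  step 18: m=27, q=1, a=54
a_18 = 2*a_0 = 54, so the period closes here.
sqrt(781) = [27; 1, 17, 1, 1, 1, 5, 1, 1, 4, 1, 1, 5, 1, 1, 1, 17, 1, 54]
Period length = 18

18


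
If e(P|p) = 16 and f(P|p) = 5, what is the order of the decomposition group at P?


|D_P| = e * f
= 16 * 5
= 80

80


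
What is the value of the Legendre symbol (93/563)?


p = 563 is prime, so compute (93/563) with the reciprocity algorithm (Jacobi-symbol steps: pull out 2s via (2/n), flip via reciprocity, reduce):
  reciprocity: (93/563) -> +(563/93)
  reduce: (5/93)
  reciprocity: (5/93) -> +(93/5)
  reduce: (3/5)
  reciprocity: (3/5) -> +(5/3)
  reduce: (2/3)
  pull out 2: (2/3) = -1  (since 3 mod 8 = 3)
  (1/3) = 1
Product of signs = -1
(93/563) = -1

-1


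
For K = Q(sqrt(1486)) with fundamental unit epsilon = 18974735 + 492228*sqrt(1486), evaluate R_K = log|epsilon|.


epsilon = 18974735 + 492228*sqrt(1486)
= 3.7949e+07
R = ln(3.7949e+07)
= 17.4518

17.4518


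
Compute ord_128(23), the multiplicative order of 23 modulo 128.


We want ord_128(23), the smallest k >= 1 with 23^k = 1 mod 128.
n = 128 = 2^7, phi(128) = 64; the order divides phi(n).
Divisors of 64: 1, 2, 4, 8, 16, 32, 64
Repeated squaring mod 128: 23^1 = 23, 23^2 = 17, 23^4 = 33, 23^8 = 65, 23^16 = 1, 23^32 = 1, 23^64 = 1
Test divisors in increasing order:
  k=1: 23^1 = 23 mod 128
  k=2: 23^2 = 17 mod 128
  k=4: 23^4 = 33 mod 128
  k=8: 23^8 = 65 mod 128
  k=16: 23^16 = 1 mod 128  <- first divisor giving 1
Order = 16

16


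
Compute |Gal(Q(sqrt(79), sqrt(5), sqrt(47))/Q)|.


The 3 square roots of distinct primes are multiplicatively independent over Q,
so [K:Q] = 2^3 and Gal(K/Q) is isomorphic to (Z/2Z)^3.
|Gal| = 2^3 = 8

8


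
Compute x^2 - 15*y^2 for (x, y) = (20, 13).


x^2 - d*y^2
= 20^2 - 15*13^2
= 400 - 2535
= -2135

-2135


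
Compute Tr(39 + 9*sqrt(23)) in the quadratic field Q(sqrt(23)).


Tr(a + b*sqrt(d)) = (a + b*sqrt(d)) + (a - b*sqrt(d)) = 2a
= 2 * (39)
= 78

78


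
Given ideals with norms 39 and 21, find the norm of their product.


N(IJ) = N(I) * N(J)
= 39 * 21
= 819

819


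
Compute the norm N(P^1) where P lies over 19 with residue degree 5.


N(P^a) = p^(a*f)
= 19^(1*5)
= 19^5
= 2476099

2476099


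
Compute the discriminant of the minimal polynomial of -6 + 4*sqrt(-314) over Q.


The element -6 + 4*sqrt(-314) has minimal polynomial:
x^2 + 12*x + 5060
Discriminant = (12)^2 - 4*(5060)
= 144 - 20240
= -20096

-20096


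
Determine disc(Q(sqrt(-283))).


For K = Q(sqrt(d)) with d squarefree: disc(K) = d if d = 1 mod 4, and disc(K) = 4d if d = 2 or 3 mod 4.
Here d = -283, and d mod 4 = 1.
d = 1 mod 4 (O_K = Z[(1+sqrt(d))/2]), so disc(K) = d = -283

-283


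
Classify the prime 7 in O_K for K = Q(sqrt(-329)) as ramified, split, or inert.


K = Q(sqrt(-329)). Since d mod 4 = 3, disc(K) = -1316.
Check p | disc: -1316 mod 7 = 0.
p divides disc, so p ramifies: (p) = P^2 with e=2, f=1, g=1.
Therefore p is ramified.

ramified


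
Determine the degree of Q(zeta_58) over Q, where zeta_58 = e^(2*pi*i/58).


The degree equals Euler's totient phi(58).
58 = 2 * 29
phi(58) = 28

28


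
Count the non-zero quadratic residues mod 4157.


For prime p, the number of non-zero quadratic residues is (p-1)/2.
= (4157-1)/2
= 2078

2078


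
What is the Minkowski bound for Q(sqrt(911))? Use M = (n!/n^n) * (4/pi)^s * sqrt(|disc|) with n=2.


d = 911, d mod 4 = 3, so disc(K) = 4d = 3644; |disc(K)| = 3644
Real quadratic field, so n = 2, s = r2 = 0, r1 = 2
M = (n!/n^n) * (4/pi)^s * sqrt(|disc(K)|) = (2!/2^2) * (4/pi)^0 * sqrt(3644)
= 0.5 * 1.000000 * 60.365553
= 30.1828

30.1828


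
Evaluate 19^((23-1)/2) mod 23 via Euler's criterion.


p = 23 is prime and the exponent is (p-1)/2 = 11, so by Euler's criterion 19^11 = (19/23) = +1 or -1 mod 23.
Compute by square-and-multiply:
  11 = 8 + 2 + 1 (binary 1011)
  Repeated squaring mod 23: 19^1 = 19, 19^2 = 16, 19^4 = 3, 19^8 = 9
  19^11 = 19^8 * 19^2 * 19^1 = 9 * 16 * 19 mod 23
    9 * 16 = 144 = 6 mod 23
    6 * 19 = 114 = 22 mod 23
  19^11 = 22 mod 23
Result 22 = p - 1 = -1 mod 23: 19 is a quadratic non-residue mod 23. As a residue in [0, p-1] the value is 22.
19^11 mod 23 = 22

22


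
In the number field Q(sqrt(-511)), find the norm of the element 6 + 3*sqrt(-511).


N(a + b*sqrt(d)) = a^2 - d*b^2
= (6)^2 - (-511)*(3)^2
= 36 + 4599
= 4635

4635


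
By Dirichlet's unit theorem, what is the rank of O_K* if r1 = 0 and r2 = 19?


By Dirichlet's unit theorem:
rank = r1 + r2 - 1
= 0 + 19 - 1
= 18

18


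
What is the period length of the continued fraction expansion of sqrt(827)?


Run the CF algorithm for sqrt(827).
a_0 = floor(sqrt(827)) = 28; set m_0=0, q_0=1.
Recurrence: m' = q*a - m,  q' = (d - m'^2)/q,  a' = floor((a_0 + m')/q').
  step 1: m=28, q=43, a=1
  step 2: m=15, q=14, a=3
  step 3: m=27, q=7, a=7
  step 4: m=22, q=49, a=1
  step 5: m=27, q=2, a=27
  step 6: m=27, q=49, a=1
  step 7: m=22, q=7, a=7
  step 8: m=27, q=14, a=3
  step 9: m=15, q=43, a=1
  step 10: m=28, q=1, a=56
a_10 = 2*a_0 = 56, so the period closes here.
sqrt(827) = [28; 1, 3, 7, 1, 27, 1, 7, 3, 1, 56]
Period length = 10

10


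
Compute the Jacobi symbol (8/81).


Compute (8/81) via quadratic reciprocity:
  pull out 2: (2/81) = +1  (since 81 mod 8 = 1)
  pull out 2: (2/81) = +1  (since 81 mod 8 = 1)
  pull out 2: (2/81) = +1  (since 81 mod 8 = 1)
  (1/81) = 1
Product of signs = 1

1


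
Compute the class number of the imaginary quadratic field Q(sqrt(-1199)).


K = Q(sqrt(-1199)). d mod 4 = 1, so D = disc(K) = d = -1199
h(K) equals the number of primitive reduced positive-definite forms (a, b, c) = a*x^2 + b*x*y + c*y^2 with b^2 - 4ac = D,
where reduced means |b| <= a <= c, with b >= 0 whenever |b| = a or a = c, and primitive means gcd(a, b, c) = 1.
Reduced forces 3a^2 <= |D| = 1199, so 1 <= a <= 19; b must have the parity of D, and c = (b^2 - D)/(4a) must be an integer >= a.
Enumerate a = 1..19, b in [-a, a]:
  a=1: (1, 1, 300)  [1]
  a=2: (2, -1, 150), (2, 1, 150)  [2]
  a=3: (3, -1, 100), (3, 1, 100)  [2]
  a=4: (4, -1, 75), (4, 1, 75)  [2]
  a=5: (5, -1, 60), (5, 1, 60)  [2]
  a=6: (6, -5, 51), (6, -1, 50), (6, 1, 50), (6, 5, 51)  [4]
  a=7: none
  a=8: (8, -7, 39), (8, 7, 39)  [2]
  a=9: (9, -5, 34), (9, 5, 34)  [2]
  a=10: (10, -9, 32), (10, -1, 30), (10, 1, 30), (10, 9, 32)  [4]
  a=11: (11, 11, 30)  [1]
  a=12: (12, -7, 26), (12, -1, 25), (12, 1, 25), (12, 7, 26)  [4]
  a=13: (13, -7, 24), (13, 7, 24)  [2]
  a=14: none
  a=15: (15, -11, 22), (15, -1, 20), (15, 1, 20), (15, 11, 22)  [4]
  a=16: (16, -9, 20), (16, 9, 20)  [2]
  a=17: (17, -5, 18), (17, 5, 18)  [2]
  a=18: (18, -13, 19), (18, 13, 19)  [2]
  a=19: none
Total reduced forms: 1 + 2 + 2 + 2 + 2 + 4 + 2 + 2 + 4 + 1 + 4 + 2 + 4 + 2 + 2 + 2 = 38
h = 38

38


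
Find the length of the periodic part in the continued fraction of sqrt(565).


Run the CF algorithm for sqrt(565).
a_0 = floor(sqrt(565)) = 23; set m_0=0, q_0=1.
Recurrence: m' = q*a - m,  q' = (d - m'^2)/q,  a' = floor((a_0 + m')/q').
  step 1: m=23, q=36, a=1
  step 2: m=13, q=11, a=3
  step 3: m=20, q=15, a=2
  step 4: m=10, q=31, a=1
  step 5: m=21, q=4, a=11
  step 6: m=23, q=9, a=5
  step 7: m=22, q=9, a=5
  step 8: m=23, q=4, a=11
  step 9: m=21, q=31, a=1
  step 10: m=10, q=15, a=2
  step 11: m=20, q=11, a=3
  step 12: m=13, q=36, a=1
  step 13: m=23, q=1, a=46
a_13 = 2*a_0 = 46, so the period closes here.
sqrt(565) = [23; 1, 3, 2, 1, 11, 5, 5, 11, 1, 2, 3, 1, 46]
Period length = 13

13


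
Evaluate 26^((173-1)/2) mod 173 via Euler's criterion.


p = 173 is prime and the exponent is (p-1)/2 = 86, so by Euler's criterion 26^86 = (26/173) = +1 or -1 mod 173.
Compute by square-and-multiply:
  86 = 64 + 16 + 4 + 2 (binary 1010110)
  Repeated squaring mod 173: 26^1 = 26, 26^2 = 157, 26^4 = 83, 26^8 = 142, 26^16 = 96, 26^32 = 47, 26^64 = 133
  26^86 = 26^64 * 26^16 * 26^4 * 26^2 = 133 * 96 * 83 * 157 mod 173
    133 * 96 = 12768 = 139 mod 173
    139 * 83 = 11537 = 119 mod 173
    119 * 157 = 18683 = 172 mod 173
  26^86 = 172 mod 173
Result 172 = p - 1 = -1 mod 173: 26 is a quadratic non-residue mod 173. As a residue in [0, p-1] the value is 172.
26^86 mod 173 = 172

172


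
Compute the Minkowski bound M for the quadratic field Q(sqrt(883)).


d = 883, d mod 4 = 3, so disc(K) = 4d = 3532; |disc(K)| = 3532
Real quadratic field, so n = 2, s = r2 = 0, r1 = 2
M = (n!/n^n) * (4/pi)^s * sqrt(|disc(K)|) = (2!/2^2) * (4/pi)^0 * sqrt(3532)
= 0.5 * 1.000000 * 59.430632
= 29.7153

29.7153


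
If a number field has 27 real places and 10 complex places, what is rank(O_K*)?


By Dirichlet's unit theorem:
rank = r1 + r2 - 1
= 27 + 10 - 1
= 36

36


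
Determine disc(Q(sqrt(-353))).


For K = Q(sqrt(d)) with d squarefree: disc(K) = d if d = 1 mod 4, and disc(K) = 4d if d = 2 or 3 mod 4.
Here d = -353, and d mod 4 = 3.
d = 3 mod 4, not 1 (O_K = Z[sqrt(d)]), so disc(K) = 4d = 4 * (-353) = -1412

-1412


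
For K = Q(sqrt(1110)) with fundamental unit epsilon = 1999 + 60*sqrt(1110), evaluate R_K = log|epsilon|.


epsilon = 1999 + 60*sqrt(1110)
= 3997.9997
R = ln(3997.9997)
= 8.2935

8.2935


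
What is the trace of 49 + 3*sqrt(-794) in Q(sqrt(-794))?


Tr(a + b*sqrt(d)) = (a + b*sqrt(d)) + (a - b*sqrt(d)) = 2a
= 2 * (49)
= 98

98


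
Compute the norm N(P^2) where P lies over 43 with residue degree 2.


N(P^a) = p^(a*f)
= 43^(2*2)
= 43^4
= 3418801

3418801


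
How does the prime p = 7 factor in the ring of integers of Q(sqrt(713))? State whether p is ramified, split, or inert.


K = Q(sqrt(713)). Since d mod 4 = 1, disc(K) = 713.
Check p | disc: 713 mod 7 = 6.
p does not divide disc. Compute Legendre symbol (d/p):
6^((7-1)/2) mod 7 = -1
(d/p) = -1, so p is inert: (p) stays prime with e=1, f=2, g=1.
Therefore p is inert.

inert


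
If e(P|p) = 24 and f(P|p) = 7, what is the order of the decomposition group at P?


|D_P| = e * f
= 24 * 7
= 168

168


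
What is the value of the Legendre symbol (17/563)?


p = 563 is prime, so compute (17/563) with the reciprocity algorithm (Jacobi-symbol steps: pull out 2s via (2/n), flip via reciprocity, reduce):
  reciprocity: (17/563) -> +(563/17)
  reduce: (2/17)
  pull out 2: (2/17) = +1  (since 17 mod 8 = 1)
  (1/17) = 1
Product of signs = 1
(17/563) = 1

1


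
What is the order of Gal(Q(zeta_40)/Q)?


|Gal(Q(zeta_40)/Q)| = phi(40)
= 16

16


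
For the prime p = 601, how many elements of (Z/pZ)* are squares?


For prime p, the number of non-zero quadratic residues is (p-1)/2.
= (601-1)/2
= 300

300


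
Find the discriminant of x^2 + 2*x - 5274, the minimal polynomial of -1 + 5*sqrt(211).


The element -1 + 5*sqrt(211) has minimal polynomial:
x^2 + 2*x - 5274
Discriminant = (2)^2 - 4*(-5274)
= 4 + 21096
= 21100

21100


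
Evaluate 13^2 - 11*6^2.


x^2 - d*y^2
= 13^2 - 11*6^2
= 169 - 396
= -227

-227


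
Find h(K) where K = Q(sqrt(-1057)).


K = Q(sqrt(-1057)). d mod 4 = 3, so D = disc(K) = 4d = -4228
h(K) equals the number of primitive reduced positive-definite forms (a, b, c) = a*x^2 + b*x*y + c*y^2 with b^2 - 4ac = D,
where reduced means |b| <= a <= c, with b >= 0 whenever |b| = a or a = c, and primitive means gcd(a, b, c) = 1.
Reduced forces 3a^2 <= |D| = 4228, so 1 <= a <= 37; b must have the parity of D, and c = (b^2 - D)/(4a) must be an integer >= a.
Enumerate a = 1..37, b in [-a, a]:
  a=1: (1, 0, 1057)  [1]
  a=2: (2, 2, 529)  [1]
  a=3..6: none
  a=7: (7, 0, 151)  [1]
  a=8..12: none
  a=13: (13, -6, 82), (13, 6, 82)  [2]
  a=14: (14, 14, 79)  [1]
  a=15..18: none
  a=19: (19, -16, 59), (19, 16, 59)  [2]
  a=20..22: none
  a=23: (23, -2, 46), (23, 2, 46)  [2]
  a=24..25: none
  a=26: (26, -6, 41), (26, 6, 41)  [2]
  a=27..28: none
  a=29: (29, -8, 37), (29, 8, 37)  [2]
  a=30: none
  a=31: (31, -22, 38), (31, 22, 38)  [2]
  a=32..37: none
Total reduced forms: 1 + 1 + 1 + 2 + 1 + 2 + 2 + 2 + 2 + 2 = 16
h = 16

16


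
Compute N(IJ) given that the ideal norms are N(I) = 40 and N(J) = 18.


N(IJ) = N(I) * N(J)
= 40 * 18
= 720

720


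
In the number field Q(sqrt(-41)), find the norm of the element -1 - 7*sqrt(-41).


N(a + b*sqrt(d)) = a^2 - d*b^2
= (-1)^2 - (-41)*(-7)^2
= 1 + 2009
= 2010

2010


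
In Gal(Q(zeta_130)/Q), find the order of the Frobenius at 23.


The Frobenius at p in Gal(Q(zeta_n)/Q) = (Z/nZ)* is the class of p, so its order is ord_130(23), the smallest k >= 1 with 23^k = 1 mod 130.
n = 130 = 2 * 5 * 13, phi(130) = 48; the order divides phi(n).
Divisors of 48: 1, 2, 3, 4, 6, 8, 12, 16, 24, 48
Repeated squaring mod 130: 23^1 = 23, 23^2 = 9, 23^4 = 81, 23^8 = 61, 23^16 = 81, 23^32 = 61
Test divisors in increasing order:
  k=1: 23^1 = 23 mod 130
  k=2: 23^2 = 9 mod 130
  k=3: 23^3 = 9 * 23 = 77 mod 130
  k=4: 23^4 = 81 mod 130
  k=6: 23^6 = 81 * 9 = 79 mod 130
  k=8: 23^8 = 61 mod 130
  k=12: 23^12 = 61 * 81 = 1 mod 130  <- first divisor giving 1
Order = 12

12


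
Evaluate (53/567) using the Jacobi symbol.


Compute (53/567) via quadratic reciprocity:
  reciprocity: (53/567) -> +(567/53)
  reduce: (37/53)
  reciprocity: (37/53) -> +(53/37)
  reduce: (16/37)
  pull out 2: (2/37) = -1  (since 37 mod 8 = 5)
  pull out 2: (2/37) = -1  (since 37 mod 8 = 5)
  pull out 2: (2/37) = -1  (since 37 mod 8 = 5)
  pull out 2: (2/37) = -1  (since 37 mod 8 = 5)
  (1/37) = 1
Product of signs = 1

1


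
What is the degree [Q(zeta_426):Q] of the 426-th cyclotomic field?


The degree equals Euler's totient phi(426).
426 = 2 * 3 * 71
phi(426) = 140

140


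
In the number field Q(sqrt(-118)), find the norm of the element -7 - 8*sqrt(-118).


N(a + b*sqrt(d)) = a^2 - d*b^2
= (-7)^2 - (-118)*(-8)^2
= 49 + 7552
= 7601

7601


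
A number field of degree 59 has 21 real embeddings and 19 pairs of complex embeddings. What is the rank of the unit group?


By Dirichlet's unit theorem:
rank = r1 + r2 - 1
= 21 + 19 - 1
= 39

39


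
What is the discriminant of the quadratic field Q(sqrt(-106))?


For K = Q(sqrt(d)) with d squarefree: disc(K) = d if d = 1 mod 4, and disc(K) = 4d if d = 2 or 3 mod 4.
Here d = -106, and d mod 4 = 2.
d = 2 mod 4, not 1 (O_K = Z[sqrt(d)]), so disc(K) = 4d = 4 * (-106) = -424

-424


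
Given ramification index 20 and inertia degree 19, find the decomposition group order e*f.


|D_P| = e * f
= 20 * 19
= 380

380


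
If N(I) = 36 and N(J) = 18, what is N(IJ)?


N(IJ) = N(I) * N(J)
= 36 * 18
= 648

648


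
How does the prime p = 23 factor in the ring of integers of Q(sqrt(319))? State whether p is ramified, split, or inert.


K = Q(sqrt(319)). Since d mod 4 = 3, disc(K) = 1276.
Check p | disc: 1276 mod 23 = 11.
p does not divide disc. Compute Legendre symbol (d/p):
20^((23-1)/2) mod 23 = -1
(d/p) = -1, so p is inert: (p) stays prime with e=1, f=2, g=1.
Therefore p is inert.

inert


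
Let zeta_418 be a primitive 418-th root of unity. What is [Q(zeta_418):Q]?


The degree equals Euler's totient phi(418).
418 = 2 * 11 * 19
phi(418) = 180

180


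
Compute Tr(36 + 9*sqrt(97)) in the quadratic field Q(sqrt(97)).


Tr(a + b*sqrt(d)) = (a + b*sqrt(d)) + (a - b*sqrt(d)) = 2a
= 2 * (36)
= 72

72


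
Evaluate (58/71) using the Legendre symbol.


p = 71 is prime, so compute (58/71) with the reciprocity algorithm (Jacobi-symbol steps: pull out 2s via (2/n), flip via reciprocity, reduce):
  pull out 2: (2/71) = +1  (since 71 mod 8 = 7)
  reciprocity: (29/71) -> +(71/29)
  reduce: (13/29)
  reciprocity: (13/29) -> +(29/13)
  reduce: (3/13)
  reciprocity: (3/13) -> +(13/3)
  reduce: (1/3)
  (1/3) = 1
Product of signs = 1
(58/71) = 1

1


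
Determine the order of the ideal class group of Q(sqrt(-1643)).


K = Q(sqrt(-1643)). d mod 4 = 1, so D = disc(K) = d = -1643
h(K) equals the number of primitive reduced positive-definite forms (a, b, c) = a*x^2 + b*x*y + c*y^2 with b^2 - 4ac = D,
where reduced means |b| <= a <= c, with b >= 0 whenever |b| = a or a = c, and primitive means gcd(a, b, c) = 1.
Reduced forces 3a^2 <= |D| = 1643, so 1 <= a <= 23; b must have the parity of D, and c = (b^2 - D)/(4a) must be an integer >= a.
Enumerate a = 1..23, b in [-a, a]:
  a=1: (1, 1, 411)  [1]
  a=2: none
  a=3: (3, -1, 137), (3, 1, 137)  [2]
  a=4..6: none
  a=7: (7, -3, 59), (7, 3, 59)  [2]
  a=8: none
  a=9: (9, -7, 47), (9, 7, 47)  [2]
  a=10..20: none
  a=21: (21, -17, 23), (21, 11, 21), (21, 17, 23)  [3]
  a=22..23: none
Total reduced forms: 1 + 2 + 2 + 2 + 3 = 10
h = 10

10


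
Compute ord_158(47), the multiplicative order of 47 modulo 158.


We want ord_158(47), the smallest k >= 1 with 47^k = 1 mod 158.
n = 158 = 2 * 79, phi(158) = 78; the order divides phi(n).
Divisors of 78: 1, 2, 3, 6, 13, 26, 39, 78
Repeated squaring mod 158: 47^1 = 47, 47^2 = 155, 47^4 = 9, 47^8 = 81, 47^16 = 83, 47^32 = 95, 47^64 = 19
Test divisors in increasing order:
  k=1: 47^1 = 47 mod 158
  k=2: 47^2 = 155 mod 158
  k=3: 47^3 = 155 * 47 = 17 mod 158
  k=6: 47^6 = 9 * 155 = 131 mod 158
  k=13: 47^13 = 81 * 9 * 47 = 135 mod 158
  k=26: 47^26 = 83 * 81 * 155 = 55 mod 158
  k=39: 47^39 = 95 * 9 * 155 * 47 = 157 mod 158
  k=78: 47^78 = 19 * 81 * 9 * 155 = 1 mod 158  <- first divisor giving 1
Order = 78

78


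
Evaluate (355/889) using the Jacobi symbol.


Compute (355/889) via quadratic reciprocity:
  reciprocity: (355/889) -> +(889/355)
  reduce: (179/355)
  reciprocity: (179/355) -> -(355/179)
  reduce: (176/179)
  pull out 2: (2/179) = -1  (since 179 mod 8 = 3)
  pull out 2: (2/179) = -1  (since 179 mod 8 = 3)
  pull out 2: (2/179) = -1  (since 179 mod 8 = 3)
  pull out 2: (2/179) = -1  (since 179 mod 8 = 3)
  reciprocity: (11/179) -> -(179/11)
  reduce: (3/11)
  reciprocity: (3/11) -> -(11/3)
  reduce: (2/3)
  pull out 2: (2/3) = -1  (since 3 mod 8 = 3)
  (1/3) = 1
Product of signs = 1

1


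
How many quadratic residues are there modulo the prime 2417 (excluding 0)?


For prime p, the number of non-zero quadratic residues is (p-1)/2.
= (2417-1)/2
= 1208

1208


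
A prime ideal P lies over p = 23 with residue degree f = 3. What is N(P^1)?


N(P^a) = p^(a*f)
= 23^(1*3)
= 23^3
= 12167

12167


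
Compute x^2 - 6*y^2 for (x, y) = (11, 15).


x^2 - d*y^2
= 11^2 - 6*15^2
= 121 - 1350
= -1229

-1229


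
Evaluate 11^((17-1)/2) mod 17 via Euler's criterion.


p = 17 is prime and the exponent is (p-1)/2 = 8, so by Euler's criterion 11^8 = (11/17) = +1 or -1 mod 17.
Compute by square-and-multiply:
  8 = 8 (binary 1000)
  Repeated squaring mod 17: 11^1 = 11, 11^2 = 2, 11^4 = 4, 11^8 = 16
  11^8 = 16 mod 17
Result 16 = p - 1 = -1 mod 17: 11 is a quadratic non-residue mod 17. As a residue in [0, p-1] the value is 16.
11^8 mod 17 = 16

16


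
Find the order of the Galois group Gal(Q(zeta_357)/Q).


|Gal(Q(zeta_357)/Q)| = phi(357)
= 192

192


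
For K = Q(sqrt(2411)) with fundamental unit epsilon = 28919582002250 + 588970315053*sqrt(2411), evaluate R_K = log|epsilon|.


epsilon = 28919582002250 + 588970315053*sqrt(2411)
= 5.7839e+13
R = ln(5.7839e+13)
= 31.6887

31.6887


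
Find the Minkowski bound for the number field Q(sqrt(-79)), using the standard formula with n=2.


d = -79, d mod 4 = 1, so disc(K) = d = -79; |disc(K)| = 79
Imaginary quadratic field, so n = 2, s = r2 = 1, r1 = 0
M = (n!/n^n) * (4/pi)^s * sqrt(|disc(K)|) = (2!/2^2) * (4/pi)^1 * sqrt(79)
= 0.5 * 1.273240 * 8.888194
= 5.6584

5.6584


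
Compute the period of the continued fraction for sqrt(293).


Run the CF algorithm for sqrt(293).
a_0 = floor(sqrt(293)) = 17; set m_0=0, q_0=1.
Recurrence: m' = q*a - m,  q' = (d - m'^2)/q,  a' = floor((a_0 + m')/q').
  step 1: m=17, q=4, a=8
  step 2: m=15, q=17, a=1
  step 3: m=2, q=17, a=1
  step 4: m=15, q=4, a=8
  step 5: m=17, q=1, a=34
a_5 = 2*a_0 = 34, so the period closes here.
sqrt(293) = [17; 8, 1, 1, 8, 34]
Period length = 5

5


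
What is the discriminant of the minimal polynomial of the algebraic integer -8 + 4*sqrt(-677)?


The element -8 + 4*sqrt(-677) has minimal polynomial:
x^2 + 16*x + 10896
Discriminant = (16)^2 - 4*(10896)
= 256 - 43584
= -43328

-43328


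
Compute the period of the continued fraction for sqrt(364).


Run the CF algorithm for sqrt(364).
a_0 = floor(sqrt(364)) = 19; set m_0=0, q_0=1.
Recurrence: m' = q*a - m,  q' = (d - m'^2)/q,  a' = floor((a_0 + m')/q').
  step 1: m=19, q=3, a=12
  step 2: m=17, q=25, a=1
  step 3: m=8, q=12, a=2
  step 4: m=16, q=9, a=3
  step 5: m=11, q=27, a=1
  step 6: m=16, q=4, a=8
  step 7: m=16, q=27, a=1
  step 8: m=11, q=9, a=3
  step 9: m=16, q=12, a=2
  step 10: m=8, q=25, a=1
  step 11: m=17, q=3, a=12
  step 12: m=19, q=1, a=38
a_12 = 2*a_0 = 38, so the period closes here.
sqrt(364) = [19; 12, 1, 2, 3, 1, 8, 1, 3, 2, 1, 12, 38]
Period length = 12

12
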